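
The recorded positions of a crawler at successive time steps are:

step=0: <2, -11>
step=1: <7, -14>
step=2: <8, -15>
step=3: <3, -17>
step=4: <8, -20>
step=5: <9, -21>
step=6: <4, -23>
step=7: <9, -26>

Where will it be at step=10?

Differencing gives <+5, -3>, <+1, -1>, <-5, -2>, <+5, -3>, <+1, -1>, <-5, -2>, <+5, -3>. This is the pattern <+5, -3>, <+1, -1>, <-5, -2> repeated.
step 8: apply <+1, -1> → <10, -27>
step 9: apply <-5, -2> → <5, -29>
step 10: apply <+5, -3> → <10, -32>

<10, -32>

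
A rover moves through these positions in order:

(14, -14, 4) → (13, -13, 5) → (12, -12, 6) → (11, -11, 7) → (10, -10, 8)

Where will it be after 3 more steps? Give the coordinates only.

The position changes by (-1, +1, +1) every step.
step 5: (10, -10, 8) + (-1, +1, +1) → (9, -9, 9)
step 6: (9, -9, 9) + (-1, +1, +1) → (8, -8, 10)
step 7: (8, -8, 10) + (-1, +1, +1) → (7, -7, 11)

(7, -7, 11)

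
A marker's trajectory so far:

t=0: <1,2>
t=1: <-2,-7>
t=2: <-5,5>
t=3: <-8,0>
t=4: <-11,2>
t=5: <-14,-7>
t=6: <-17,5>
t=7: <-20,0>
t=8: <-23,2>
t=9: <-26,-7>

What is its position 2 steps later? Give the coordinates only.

<-32,0>

The first coordinate changes by -3 each step, so at step 11 it is 1 + 11·(-3) = -32.
The second coordinate repeats the cycle [2, -7, 5, 0] with period 4; step 11 mod 4 = 3, giving 0.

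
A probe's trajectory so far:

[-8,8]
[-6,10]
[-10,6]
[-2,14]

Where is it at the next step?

Step-to-step displacements: [+2,+2], [-4,-4], [+8,+8]; each is -2× the previous.
step 4: [-2,14] + [-16,-16] → [-18,-2]

[-18,-2]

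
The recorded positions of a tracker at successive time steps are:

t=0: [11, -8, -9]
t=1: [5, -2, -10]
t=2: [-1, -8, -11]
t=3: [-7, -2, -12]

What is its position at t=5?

The first coordinate changes by -6 each step, so at step 5 it is 11 + 5·(-6) = -19.
The second coordinate repeats the cycle [-8, -2] with period 2; step 5 mod 2 = 1, giving -2.
The third coordinate changes by -1 each step, so at step 5 it is -9 + 5·(-1) = -14.

[-19, -2, -14]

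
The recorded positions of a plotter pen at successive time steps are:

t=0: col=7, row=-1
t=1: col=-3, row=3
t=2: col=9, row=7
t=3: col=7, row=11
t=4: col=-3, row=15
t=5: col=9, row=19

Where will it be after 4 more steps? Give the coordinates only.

The col coordinate repeats the cycle [7, -3, 9] with period 3; step 9 mod 3 = 0, giving 7.
The row coordinate changes by +4 each step, so at step 9 it is -1 + 9·(4) = 35.

col=7, row=35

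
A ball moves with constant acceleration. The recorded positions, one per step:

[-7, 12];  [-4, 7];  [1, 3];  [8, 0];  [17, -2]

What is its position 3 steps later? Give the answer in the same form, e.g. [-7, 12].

[56, -2]

Successive displacements: [+3, -5], [+5, -4], [+7, -3], [+9, -2] — each changes by [+2, +1].
step 5: [17, -2] + [+11, -1] → [28, -3]
step 6: [28, -3] + [+13, +0] → [41, -3]
step 7: [41, -3] + [+15, +1] → [56, -2]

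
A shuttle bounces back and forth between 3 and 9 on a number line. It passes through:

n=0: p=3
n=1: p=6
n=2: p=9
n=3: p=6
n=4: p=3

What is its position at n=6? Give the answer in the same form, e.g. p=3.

p=9

The value travels 3 per step and bounces off the walls at 3 and 9.
  step 5: 3 → 6
  step 6: 6 → 9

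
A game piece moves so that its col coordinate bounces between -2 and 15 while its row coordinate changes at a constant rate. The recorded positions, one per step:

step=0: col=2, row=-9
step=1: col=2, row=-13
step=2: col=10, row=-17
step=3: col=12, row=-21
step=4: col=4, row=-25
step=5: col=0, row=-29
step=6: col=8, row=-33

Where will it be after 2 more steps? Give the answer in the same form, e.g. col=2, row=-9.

col=6, row=-41

The col coordinate reflects between -2 and 15, moving 8 per step.
  step 7: 8 → 14
  step 8: 14 → 6
The row coordinate changes by -4 each step: at step 8 it is -41.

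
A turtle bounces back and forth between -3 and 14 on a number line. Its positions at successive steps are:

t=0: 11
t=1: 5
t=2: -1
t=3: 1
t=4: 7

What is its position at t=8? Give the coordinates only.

The value travels 6 per step and bounces off the walls at -3 and 14.
  step 5: 7 → 13
  step 6: 13 → 9
  step 7: 9 → 3
  step 8: 3 → -3

-3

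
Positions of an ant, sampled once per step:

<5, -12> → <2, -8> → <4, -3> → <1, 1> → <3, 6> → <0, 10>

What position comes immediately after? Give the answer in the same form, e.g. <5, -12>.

<2, 15>

Step-to-step displacements: <-3, +4>, <+2, +5>, <-3, +4>, <+2, +5>, <-3, +4> — a repeating cycle of length 2.
step 6: apply <+2, +5> → <2, 15>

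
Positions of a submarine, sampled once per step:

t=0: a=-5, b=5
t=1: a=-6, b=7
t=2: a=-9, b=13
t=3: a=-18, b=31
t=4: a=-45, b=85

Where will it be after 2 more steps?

The jumps are (-1, +2), (-3, +6), (-9, +18), (-27, +54) — a geometric progression with ratio 3.
step 5: a=-45, b=85 + (-81, +162) → a=-126, b=247
step 6: a=-126, b=247 + (-243, +486) → a=-369, b=733

a=-369, b=733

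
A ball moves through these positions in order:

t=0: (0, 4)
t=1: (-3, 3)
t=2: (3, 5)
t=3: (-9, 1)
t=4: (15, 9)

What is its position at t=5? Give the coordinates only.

(-33, -7)

Step-to-step displacements: (-3, -1), (+6, +2), (-12, -4), (+24, +8); each is -2× the previous.
step 5: (15, 9) + (-48, -16) → (-33, -7)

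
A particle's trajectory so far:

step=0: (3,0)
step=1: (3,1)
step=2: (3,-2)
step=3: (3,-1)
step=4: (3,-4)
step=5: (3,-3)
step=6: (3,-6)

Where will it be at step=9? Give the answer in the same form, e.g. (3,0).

The moves between consecutive positions are (+0,+1), (+0,-3), (+0,+1), (+0,-3), (+0,+1), (+0,-3); they repeat the 2-cycle [(+0,+1), (+0,-3)].
step 7: apply (+0,+1) → (3,-5)
step 8: apply (+0,-3) → (3,-8)
step 9: apply (+0,+1) → (3,-7)

(3,-7)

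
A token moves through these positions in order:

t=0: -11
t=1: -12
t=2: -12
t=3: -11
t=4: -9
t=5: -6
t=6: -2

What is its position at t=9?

16

First differences are -1, +0, +1, +2, +3, +4; their common second difference is +1 (constant acceleration).
step 7: -2 + 5 → 3
step 8: 3 + 6 → 9
step 9: 9 + 7 → 16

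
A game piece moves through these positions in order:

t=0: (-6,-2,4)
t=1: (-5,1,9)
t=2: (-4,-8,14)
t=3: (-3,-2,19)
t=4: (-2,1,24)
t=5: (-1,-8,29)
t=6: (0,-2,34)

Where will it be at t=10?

The first coordinate changes by +1 each step, so at step 10 it is -6 + 10·(1) = 4.
The second coordinate repeats the cycle [-2, 1, -8] with period 3; step 10 mod 3 = 1, giving 1.
The third coordinate changes by +5 each step, so at step 10 it is 4 + 10·(5) = 54.

(4,1,54)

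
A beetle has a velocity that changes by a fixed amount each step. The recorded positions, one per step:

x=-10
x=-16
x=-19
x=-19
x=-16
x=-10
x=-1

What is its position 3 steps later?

x=44

First differences are -6, -3, +0, +3, +6, +9; their common second difference is +3 (constant acceleration).
step 7: -1 + 12 → x=11
step 8: 11 + 15 → x=26
step 9: 26 + 18 → x=44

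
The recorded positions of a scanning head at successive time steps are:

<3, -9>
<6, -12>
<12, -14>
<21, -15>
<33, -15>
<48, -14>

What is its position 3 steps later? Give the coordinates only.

First differences are <+3, -3>, <+6, -2>, <+9, -1>, <+12, +0>, <+15, +1>; their common second difference is <+3, +1> (constant acceleration).
step 6: <48, -14> + <+18, +2> → <66, -12>
step 7: <66, -12> + <+21, +3> → <87, -9>
step 8: <87, -9> + <+24, +4> → <111, -5>

<111, -5>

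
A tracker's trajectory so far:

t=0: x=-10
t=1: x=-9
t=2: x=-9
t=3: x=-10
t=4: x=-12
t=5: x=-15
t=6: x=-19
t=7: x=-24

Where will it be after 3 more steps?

x=-45

Taking differences between consecutive positions: +1, +0, -1, -2, -3, -4, -5. These grow by -1 each step.
step 8: -24 − 6 → x=-30
step 9: -30 − 7 → x=-37
step 10: -37 − 8 → x=-45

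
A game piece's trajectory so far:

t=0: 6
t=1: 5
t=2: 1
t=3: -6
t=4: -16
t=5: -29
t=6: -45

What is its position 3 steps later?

First differences are -1, -4, -7, -10, -13, -16; their common second difference is -3 (constant acceleration).
step 7: -45 − 19 → -64
step 8: -64 − 22 → -86
step 9: -86 − 25 → -111

-111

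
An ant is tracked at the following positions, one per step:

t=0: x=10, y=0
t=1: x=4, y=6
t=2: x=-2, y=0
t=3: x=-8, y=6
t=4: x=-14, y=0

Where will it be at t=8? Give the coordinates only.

The x coordinate changes by -6 each step, so at step 8 it is 10 + 8·(-6) = -38.
The y coordinate repeats the cycle [0, 6] with period 2; step 8 mod 2 = 0, giving 0.

x=-38, y=0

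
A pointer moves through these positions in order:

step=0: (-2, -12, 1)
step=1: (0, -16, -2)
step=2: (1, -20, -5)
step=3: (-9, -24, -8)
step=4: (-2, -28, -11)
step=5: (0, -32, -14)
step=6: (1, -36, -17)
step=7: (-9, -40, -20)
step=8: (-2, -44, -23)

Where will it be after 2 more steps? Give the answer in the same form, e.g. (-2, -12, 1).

The first coordinate repeats the cycle [-2, 0, 1, -9] with period 4; step 10 mod 4 = 2, giving 1.
The second coordinate changes by -4 each step, so at step 10 it is -12 + 10·(-4) = -52.
The third coordinate changes by -3 each step, so at step 10 it is 1 + 10·(-3) = -29.

(1, -52, -29)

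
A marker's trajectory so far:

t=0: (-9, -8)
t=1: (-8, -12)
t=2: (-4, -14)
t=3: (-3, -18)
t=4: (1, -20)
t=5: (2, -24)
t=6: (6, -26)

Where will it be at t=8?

Differencing gives (+1, -4), (+4, -2), (+1, -4), (+4, -2), (+1, -4), (+4, -2). This is the pattern (+1, -4), (+4, -2) repeated.
step 7: apply (+1, -4) → (7, -30)
step 8: apply (+4, -2) → (11, -32)

(11, -32)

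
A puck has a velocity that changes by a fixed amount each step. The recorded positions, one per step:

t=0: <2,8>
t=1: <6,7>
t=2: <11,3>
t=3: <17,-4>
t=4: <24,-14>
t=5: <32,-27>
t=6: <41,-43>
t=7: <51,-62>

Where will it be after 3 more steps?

First differences are <+4,-1>, <+5,-4>, <+6,-7>, <+7,-10>, <+8,-13>, <+9,-16>, <+10,-19>; their common second difference is <+1,-3> (constant acceleration).
step 8: <51,-62> + <+11,-22> → <62,-84>
step 9: <62,-84> + <+12,-25> → <74,-109>
step 10: <74,-109> + <+13,-28> → <87,-137>

<87,-137>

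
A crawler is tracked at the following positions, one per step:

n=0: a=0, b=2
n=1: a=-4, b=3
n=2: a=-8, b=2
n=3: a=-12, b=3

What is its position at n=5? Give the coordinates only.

The a coordinate changes by -4 each step, so at step 5 it is 0 + 5·(-4) = -20.
The b coordinate repeats the cycle [2, 3] with period 2; step 5 mod 2 = 1, giving 3.

a=-20, b=3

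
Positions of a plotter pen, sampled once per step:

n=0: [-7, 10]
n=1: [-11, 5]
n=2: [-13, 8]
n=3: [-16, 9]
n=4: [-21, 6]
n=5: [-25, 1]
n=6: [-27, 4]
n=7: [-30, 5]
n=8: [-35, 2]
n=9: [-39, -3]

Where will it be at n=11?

The moves between consecutive positions are [-4, -5], [-2, +3], [-3, +1], [-5, -3], [-4, -5], [-2, +3], [-3, +1], [-5, -3], [-4, -5]; they repeat the 4-cycle [[-4, -5], [-2, +3], [-3, +1], [-5, -3]].
step 10: apply [-2, +3] → [-41, 0]
step 11: apply [-3, +1] → [-44, 1]

[-44, 1]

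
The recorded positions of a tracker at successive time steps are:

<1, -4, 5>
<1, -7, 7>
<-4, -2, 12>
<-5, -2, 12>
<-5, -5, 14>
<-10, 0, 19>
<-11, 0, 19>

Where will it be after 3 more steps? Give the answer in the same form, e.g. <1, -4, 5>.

<-17, 2, 26>

Differencing gives <+0, -3, +2>, <-5, +5, +5>, <-1, +0, +0>, <+0, -3, +2>, <-5, +5, +5>, <-1, +0, +0>. This is the pattern <+0, -3, +2>, <-5, +5, +5>, <-1, +0, +0> repeated.
step 7: apply <+0, -3, +2> → <-11, -3, 21>
step 8: apply <-5, +5, +5> → <-16, 2, 26>
step 9: apply <-1, +0, +0> → <-17, 2, 26>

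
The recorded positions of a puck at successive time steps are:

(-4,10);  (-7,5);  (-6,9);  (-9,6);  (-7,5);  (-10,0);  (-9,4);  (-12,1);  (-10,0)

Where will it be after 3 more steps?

(-15,-4)

The moves between consecutive positions are (-3,-5), (+1,+4), (-3,-3), (+2,-1), (-3,-5), (+1,+4), (-3,-3), (+2,-1); they repeat the 4-cycle [(-3,-5), (+1,+4), (-3,-3), (+2,-1)].
step 9: apply (-3,-5) → (-13,-5)
step 10: apply (+1,+4) → (-12,-1)
step 11: apply (-3,-3) → (-15,-4)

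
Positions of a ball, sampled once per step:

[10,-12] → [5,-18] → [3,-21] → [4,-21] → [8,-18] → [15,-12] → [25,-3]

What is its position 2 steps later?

Taking differences between consecutive positions: [-5,-6], [-2,-3], [+1,+0], [+4,+3], [+7,+6], [+10,+9]. These grow by [+3,+3] each step.
step 7: [25,-3] + [+13,+12] → [38,9]
step 8: [38,9] + [+16,+15] → [54,24]

[54,24]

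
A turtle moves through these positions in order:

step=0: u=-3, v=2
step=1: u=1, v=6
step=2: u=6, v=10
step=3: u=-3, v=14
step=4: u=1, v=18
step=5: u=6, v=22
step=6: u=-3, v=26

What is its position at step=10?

u=1, v=42

The u coordinate repeats the cycle [-3, 1, 6] with period 3; step 10 mod 3 = 1, giving 1.
The v coordinate changes by +4 each step, so at step 10 it is 2 + 10·(4) = 42.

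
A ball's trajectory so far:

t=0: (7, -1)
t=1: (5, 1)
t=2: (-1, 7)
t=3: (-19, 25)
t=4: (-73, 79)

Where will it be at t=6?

(-721, 727)

Step-to-step displacements: (-2, +2), (-6, +6), (-18, +18), (-54, +54); each is 3× the previous.
step 5: (-73, 79) + (-162, +162) → (-235, 241)
step 6: (-235, 241) + (-486, +486) → (-721, 727)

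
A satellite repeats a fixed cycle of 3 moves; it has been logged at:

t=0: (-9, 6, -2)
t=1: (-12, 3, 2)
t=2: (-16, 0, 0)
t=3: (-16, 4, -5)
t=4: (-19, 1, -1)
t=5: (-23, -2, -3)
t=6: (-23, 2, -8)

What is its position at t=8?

Step-to-step displacements: (-3, -3, +4), (-4, -3, -2), (+0, +4, -5), (-3, -3, +4), (-4, -3, -2), (+0, +4, -5) — a repeating cycle of length 3.
step 7: apply (-3, -3, +4) → (-26, -1, -4)
step 8: apply (-4, -3, -2) → (-30, -4, -6)

(-30, -4, -6)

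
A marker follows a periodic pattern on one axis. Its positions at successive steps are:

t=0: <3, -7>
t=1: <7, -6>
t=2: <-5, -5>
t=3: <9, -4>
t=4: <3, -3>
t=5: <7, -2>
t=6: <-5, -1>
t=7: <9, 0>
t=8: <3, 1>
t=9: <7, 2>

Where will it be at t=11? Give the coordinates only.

The first coordinate repeats the cycle [3, 7, -5, 9] with period 4; step 11 mod 4 = 3, giving 9.
The second coordinate changes by +1 each step, so at step 11 it is -7 + 11·(1) = 4.

<9, 4>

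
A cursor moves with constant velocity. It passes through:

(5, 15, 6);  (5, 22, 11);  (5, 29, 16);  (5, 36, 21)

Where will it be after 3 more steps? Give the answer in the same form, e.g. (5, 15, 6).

Each step adds (+0, +7, +5) to the position.
step 4: (5, 36, 21) + (+0, +7, +5) → (5, 43, 26)
step 5: (5, 43, 26) + (+0, +7, +5) → (5, 50, 31)
step 6: (5, 50, 31) + (+0, +7, +5) → (5, 57, 36)

(5, 57, 36)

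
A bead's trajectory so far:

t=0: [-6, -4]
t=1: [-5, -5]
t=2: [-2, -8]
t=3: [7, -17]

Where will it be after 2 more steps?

[115, -125]

Step-to-step displacements: [+1, -1], [+3, -3], [+9, -9]; each is 3× the previous.
step 4: [7, -17] + [+27, -27] → [34, -44]
step 5: [34, -44] + [+81, -81] → [115, -125]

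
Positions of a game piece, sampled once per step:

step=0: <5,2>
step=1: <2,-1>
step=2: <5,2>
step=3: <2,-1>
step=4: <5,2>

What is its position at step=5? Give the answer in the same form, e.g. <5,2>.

<2,-1>

Step-to-step displacements: <-3,-3>, <+3,+3>, <-3,-3>, <+3,+3>; each is -1× the previous.
step 5: <5,2> + <-3,-3> → <2,-1>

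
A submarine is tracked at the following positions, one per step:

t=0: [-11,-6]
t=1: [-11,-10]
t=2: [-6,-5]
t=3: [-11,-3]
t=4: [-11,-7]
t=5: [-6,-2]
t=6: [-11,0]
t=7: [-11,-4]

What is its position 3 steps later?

[-11,-1]

The moves between consecutive positions are [+0,-4], [+5,+5], [-5,+2], [+0,-4], [+5,+5], [-5,+2], [+0,-4]; they repeat the 3-cycle [[+0,-4], [+5,+5], [-5,+2]].
step 8: apply [+5,+5] → [-6,1]
step 9: apply [-5,+2] → [-11,3]
step 10: apply [+0,-4] → [-11,-1]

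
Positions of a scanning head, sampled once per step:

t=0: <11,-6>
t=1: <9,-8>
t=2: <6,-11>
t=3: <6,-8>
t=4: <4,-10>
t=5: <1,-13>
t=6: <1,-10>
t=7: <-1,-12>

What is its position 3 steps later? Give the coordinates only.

<-6,-14>

Differencing gives <-2,-2>, <-3,-3>, <+0,+3>, <-2,-2>, <-3,-3>, <+0,+3>, <-2,-2>. This is the pattern <-2,-2>, <-3,-3>, <+0,+3> repeated.
step 8: apply <-3,-3> → <-4,-15>
step 9: apply <+0,+3> → <-4,-12>
step 10: apply <-2,-2> → <-6,-14>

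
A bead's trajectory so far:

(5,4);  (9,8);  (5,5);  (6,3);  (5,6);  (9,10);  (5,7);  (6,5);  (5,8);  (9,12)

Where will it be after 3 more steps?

Step-to-step displacements: (+4,+4), (-4,-3), (+1,-2), (-1,+3), (+4,+4), (-4,-3), (+1,-2), (-1,+3), (+4,+4) — a repeating cycle of length 4.
step 10: apply (-4,-3) → (5,9)
step 11: apply (+1,-2) → (6,7)
step 12: apply (-1,+3) → (5,10)

(5,10)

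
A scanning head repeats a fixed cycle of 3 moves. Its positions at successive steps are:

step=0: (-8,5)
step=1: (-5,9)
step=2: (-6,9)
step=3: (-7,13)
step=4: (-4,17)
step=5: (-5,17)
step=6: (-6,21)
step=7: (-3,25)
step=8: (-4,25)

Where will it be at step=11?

Differencing gives (+3,+4), (-1,+0), (-1,+4), (+3,+4), (-1,+0), (-1,+4), (+3,+4), (-1,+0). This is the pattern (+3,+4), (-1,+0), (-1,+4) repeated.
step 9: apply (-1,+4) → (-5,29)
step 10: apply (+3,+4) → (-2,33)
step 11: apply (-1,+0) → (-3,33)

(-3,33)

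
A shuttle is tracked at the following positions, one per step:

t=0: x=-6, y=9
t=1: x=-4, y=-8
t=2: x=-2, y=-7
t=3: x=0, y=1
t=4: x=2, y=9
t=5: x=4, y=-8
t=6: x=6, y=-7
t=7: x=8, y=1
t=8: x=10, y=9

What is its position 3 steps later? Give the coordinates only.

x=16, y=1

X: linear, +2 per step → 16 at step 11.
Y: cycles through 9, -8, -7, 1 every 4 steps. Step 11 lands at position 3 of the cycle → 1.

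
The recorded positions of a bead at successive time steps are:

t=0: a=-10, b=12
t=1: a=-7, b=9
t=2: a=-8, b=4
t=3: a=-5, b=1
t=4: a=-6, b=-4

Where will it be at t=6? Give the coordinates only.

The moves between consecutive positions are (+3, -3), (-1, -5), (+3, -3), (-1, -5); they repeat the 2-cycle [(+3, -3), (-1, -5)].
step 5: apply (+3, -3) → a=-3, b=-7
step 6: apply (-1, -5) → a=-4, b=-12

a=-4, b=-12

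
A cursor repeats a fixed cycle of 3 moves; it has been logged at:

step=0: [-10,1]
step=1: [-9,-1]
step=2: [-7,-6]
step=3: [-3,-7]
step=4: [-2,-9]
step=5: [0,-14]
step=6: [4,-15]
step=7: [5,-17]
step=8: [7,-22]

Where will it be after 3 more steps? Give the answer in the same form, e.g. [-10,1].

[14,-30]

The moves between consecutive positions are [+1,-2], [+2,-5], [+4,-1], [+1,-2], [+2,-5], [+4,-1], [+1,-2], [+2,-5]; they repeat the 3-cycle [[+1,-2], [+2,-5], [+4,-1]].
step 9: apply [+4,-1] → [11,-23]
step 10: apply [+1,-2] → [12,-25]
step 11: apply [+2,-5] → [14,-30]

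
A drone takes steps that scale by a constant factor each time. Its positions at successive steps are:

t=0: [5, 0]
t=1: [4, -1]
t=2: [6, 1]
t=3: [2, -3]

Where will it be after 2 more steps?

Step-to-step displacements: [-1, -1], [+2, +2], [-4, -4]; each is -2× the previous.
step 4: [2, -3] + [+8, +8] → [10, 5]
step 5: [10, 5] + [-16, -16] → [-6, -11]

[-6, -11]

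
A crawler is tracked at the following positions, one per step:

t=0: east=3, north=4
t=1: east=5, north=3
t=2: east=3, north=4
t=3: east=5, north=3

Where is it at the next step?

east=3, north=4

Consecutive displacements (+2, -1), (-2, +1), (+2, -1) scale by a factor of -1 each step.
step 4: east=5, north=3 + (-2, +1) → east=3, north=4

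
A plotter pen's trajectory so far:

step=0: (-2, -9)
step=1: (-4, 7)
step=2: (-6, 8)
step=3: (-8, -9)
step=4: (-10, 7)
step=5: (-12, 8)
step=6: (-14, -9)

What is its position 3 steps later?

First: linear, -2 per step → -20 at step 9.
Second: cycles through -9, 7, 8 every 3 steps. Step 9 lands at position 0 of the cycle → -9.

(-20, -9)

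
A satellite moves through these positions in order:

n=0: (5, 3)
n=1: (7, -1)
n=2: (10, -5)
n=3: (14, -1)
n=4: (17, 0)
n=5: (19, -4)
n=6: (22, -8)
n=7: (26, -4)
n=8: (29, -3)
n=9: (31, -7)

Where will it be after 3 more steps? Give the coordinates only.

Step-to-step displacements: (+2, -4), (+3, -4), (+4, +4), (+3, +1), (+2, -4), (+3, -4), (+4, +4), (+3, +1), (+2, -4) — a repeating cycle of length 4.
step 10: apply (+3, -4) → (34, -11)
step 11: apply (+4, +4) → (38, -7)
step 12: apply (+3, +1) → (41, -6)

(41, -6)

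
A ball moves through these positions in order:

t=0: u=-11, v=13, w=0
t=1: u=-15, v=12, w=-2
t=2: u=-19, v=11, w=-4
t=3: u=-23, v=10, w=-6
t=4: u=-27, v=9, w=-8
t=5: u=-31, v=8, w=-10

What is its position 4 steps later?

u=-47, v=4, w=-18

The position changes by (-4, -1, -2) every step.
step 6: u=-31, v=8, w=-10 + (-4, -1, -2) → u=-35, v=7, w=-12
step 7: u=-35, v=7, w=-12 + (-4, -1, -2) → u=-39, v=6, w=-14
step 8: u=-39, v=6, w=-14 + (-4, -1, -2) → u=-43, v=5, w=-16
step 9: u=-43, v=5, w=-16 + (-4, -1, -2) → u=-47, v=4, w=-18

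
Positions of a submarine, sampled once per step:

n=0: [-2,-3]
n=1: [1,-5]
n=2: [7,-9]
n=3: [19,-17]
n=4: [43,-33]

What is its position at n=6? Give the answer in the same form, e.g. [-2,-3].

Consecutive displacements [+3,-2], [+6,-4], [+12,-8], [+24,-16] scale by a factor of 2 each step.
step 5: [43,-33] + [+48,-32] → [91,-65]
step 6: [91,-65] + [+96,-64] → [187,-129]

[187,-129]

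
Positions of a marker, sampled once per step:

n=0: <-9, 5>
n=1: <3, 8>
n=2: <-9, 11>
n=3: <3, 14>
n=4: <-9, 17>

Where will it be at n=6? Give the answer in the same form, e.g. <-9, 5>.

The first coordinate repeats the cycle [-9, 3] with period 2; step 6 mod 2 = 0, giving -9.
The second coordinate changes by +3 each step, so at step 6 it is 5 + 6·(3) = 23.

<-9, 23>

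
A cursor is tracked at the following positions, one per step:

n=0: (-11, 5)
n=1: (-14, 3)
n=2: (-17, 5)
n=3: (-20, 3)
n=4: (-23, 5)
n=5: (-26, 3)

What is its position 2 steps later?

First: linear, -3 per step → -32 at step 7.
Second: cycles through 5, 3 every 2 steps. Step 7 lands at position 1 of the cycle → 3.

(-32, 3)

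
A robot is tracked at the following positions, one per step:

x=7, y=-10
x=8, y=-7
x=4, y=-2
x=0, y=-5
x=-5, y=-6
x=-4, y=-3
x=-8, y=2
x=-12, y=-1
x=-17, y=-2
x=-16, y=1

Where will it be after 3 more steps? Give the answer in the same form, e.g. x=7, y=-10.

The moves between consecutive positions are (+1, +3), (-4, +5), (-4, -3), (-5, -1), (+1, +3), (-4, +5), (-4, -3), (-5, -1), (+1, +3); they repeat the 4-cycle [(+1, +3), (-4, +5), (-4, -3), (-5, -1)].
step 10: apply (-4, +5) → x=-20, y=6
step 11: apply (-4, -3) → x=-24, y=3
step 12: apply (-5, -1) → x=-29, y=2

x=-29, y=2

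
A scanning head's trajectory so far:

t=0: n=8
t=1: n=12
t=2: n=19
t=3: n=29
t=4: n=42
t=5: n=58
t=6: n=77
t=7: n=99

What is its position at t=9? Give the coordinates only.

Taking differences between consecutive positions: +4, +7, +10, +13, +16, +19, +22. These grow by +3 each step.
step 8: 99 + 25 → n=124
step 9: 124 + 28 → n=152

n=152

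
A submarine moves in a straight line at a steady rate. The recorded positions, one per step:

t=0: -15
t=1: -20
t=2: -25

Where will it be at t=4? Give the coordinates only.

The position changes by -5 every step.
step 3: -25 − 5 → -30
step 4: -30 − 5 → -35

-35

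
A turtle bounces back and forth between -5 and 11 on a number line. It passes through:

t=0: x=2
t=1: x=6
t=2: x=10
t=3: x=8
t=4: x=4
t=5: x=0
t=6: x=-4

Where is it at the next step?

x=-2

The value travels 4 per step and bounces off the walls at -5 and 11.
  step 7: -4 → -2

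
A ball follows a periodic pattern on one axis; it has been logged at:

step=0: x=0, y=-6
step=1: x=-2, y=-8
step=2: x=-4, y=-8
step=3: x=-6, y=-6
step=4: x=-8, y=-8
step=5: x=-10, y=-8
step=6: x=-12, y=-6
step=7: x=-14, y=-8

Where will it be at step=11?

X: linear, -2 per step → -22 at step 11.
Y: cycles through -6, -8, -8 every 3 steps. Step 11 lands at position 2 of the cycle → -8.

x=-22, y=-8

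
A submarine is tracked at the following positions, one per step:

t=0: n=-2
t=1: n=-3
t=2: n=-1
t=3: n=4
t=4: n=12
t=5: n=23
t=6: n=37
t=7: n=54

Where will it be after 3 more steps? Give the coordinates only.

n=123

Taking differences between consecutive positions: -1, +2, +5, +8, +11, +14, +17. These grow by +3 each step.
step 8: 54 + 20 → n=74
step 9: 74 + 23 → n=97
step 10: 97 + 26 → n=123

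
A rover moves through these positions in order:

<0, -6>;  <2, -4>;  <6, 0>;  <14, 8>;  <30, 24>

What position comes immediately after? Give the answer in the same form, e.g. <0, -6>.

<62, 56>

The jumps are <+2, +2>, <+4, +4>, <+8, +8>, <+16, +16> — a geometric progression with ratio 2.
step 5: <30, 24> + <+32, +32> → <62, 56>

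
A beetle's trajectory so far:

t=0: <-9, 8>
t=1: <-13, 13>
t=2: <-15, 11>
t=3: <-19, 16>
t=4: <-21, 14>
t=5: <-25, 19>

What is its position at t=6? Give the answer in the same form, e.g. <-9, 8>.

<-27, 17>

Step-to-step displacements: <-4, +5>, <-2, -2>, <-4, +5>, <-2, -2>, <-4, +5> — a repeating cycle of length 2.
step 6: apply <-2, -2> → <-27, 17>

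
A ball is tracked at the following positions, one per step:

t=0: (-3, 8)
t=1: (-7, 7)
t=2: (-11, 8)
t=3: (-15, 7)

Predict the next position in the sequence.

First: linear, -4 per step → -19 at step 4.
Second: cycles through 8, 7 every 2 steps. Step 4 lands at position 0 of the cycle → 8.

(-19, 8)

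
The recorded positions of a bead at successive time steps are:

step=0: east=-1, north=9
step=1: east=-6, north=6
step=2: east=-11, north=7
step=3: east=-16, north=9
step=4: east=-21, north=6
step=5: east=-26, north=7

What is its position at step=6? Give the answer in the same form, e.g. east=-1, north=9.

east=-31, north=9

The east coordinate changes by -5 each step, so at step 6 it is -1 + 6·(-5) = -31.
The north coordinate repeats the cycle [9, 6, 7] with period 3; step 6 mod 3 = 0, giving 9.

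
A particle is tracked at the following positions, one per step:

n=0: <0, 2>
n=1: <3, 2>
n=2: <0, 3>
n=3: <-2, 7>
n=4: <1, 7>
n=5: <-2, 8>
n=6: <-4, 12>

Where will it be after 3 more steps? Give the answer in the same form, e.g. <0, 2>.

<-6, 17>

Step-to-step displacements: <+3, +0>, <-3, +1>, <-2, +4>, <+3, +0>, <-3, +1>, <-2, +4> — a repeating cycle of length 3.
step 7: apply <+3, +0> → <-1, 12>
step 8: apply <-3, +1> → <-4, 13>
step 9: apply <-2, +4> → <-6, 17>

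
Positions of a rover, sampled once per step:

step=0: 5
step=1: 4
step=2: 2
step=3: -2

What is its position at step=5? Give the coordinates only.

-26

The jumps are -1, -2, -4 — a geometric progression with ratio 2.
step 4: -2 − 8 → -10
step 5: -10 − 16 → -26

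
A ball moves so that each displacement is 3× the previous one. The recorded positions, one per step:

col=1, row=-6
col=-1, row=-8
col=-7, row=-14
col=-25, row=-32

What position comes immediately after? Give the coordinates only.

The jumps are (-2, -2), (-6, -6), (-18, -18) — a geometric progression with ratio 3.
step 4: col=-25, row=-32 + (-54, -54) → col=-79, row=-86

col=-79, row=-86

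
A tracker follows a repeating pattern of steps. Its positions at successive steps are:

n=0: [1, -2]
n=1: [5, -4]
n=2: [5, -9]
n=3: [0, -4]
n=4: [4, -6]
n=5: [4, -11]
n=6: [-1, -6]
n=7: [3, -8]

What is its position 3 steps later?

The moves between consecutive positions are [+4, -2], [+0, -5], [-5, +5], [+4, -2], [+0, -5], [-5, +5], [+4, -2]; they repeat the 3-cycle [[+4, -2], [+0, -5], [-5, +5]].
step 8: apply [+0, -5] → [3, -13]
step 9: apply [-5, +5] → [-2, -8]
step 10: apply [+4, -2] → [2, -10]

[2, -10]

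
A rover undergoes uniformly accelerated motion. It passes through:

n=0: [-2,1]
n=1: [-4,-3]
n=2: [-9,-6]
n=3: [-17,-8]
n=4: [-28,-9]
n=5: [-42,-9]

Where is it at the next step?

Taking differences between consecutive positions: [-2,-4], [-5,-3], [-8,-2], [-11,-1], [-14,+0]. These grow by [-3,+1] each step.
step 6: [-42,-9] + [-17,+1] → [-59,-8]

[-59,-8]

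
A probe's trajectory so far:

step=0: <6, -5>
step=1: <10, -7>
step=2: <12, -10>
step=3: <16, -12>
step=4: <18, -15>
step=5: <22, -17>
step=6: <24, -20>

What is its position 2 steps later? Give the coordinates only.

<30, -25>

Step-to-step displacements: <+4, -2>, <+2, -3>, <+4, -2>, <+2, -3>, <+4, -2>, <+2, -3> — a repeating cycle of length 2.
step 7: apply <+4, -2> → <28, -22>
step 8: apply <+2, -3> → <30, -25>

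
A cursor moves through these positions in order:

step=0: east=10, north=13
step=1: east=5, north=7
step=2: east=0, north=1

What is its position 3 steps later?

Each step adds (-5, -6) to the position.
step 3: east=0, north=1 + (-5, -6) → east=-5, north=-5
step 4: east=-5, north=-5 + (-5, -6) → east=-10, north=-11
step 5: east=-10, north=-11 + (-5, -6) → east=-15, north=-17

east=-15, north=-17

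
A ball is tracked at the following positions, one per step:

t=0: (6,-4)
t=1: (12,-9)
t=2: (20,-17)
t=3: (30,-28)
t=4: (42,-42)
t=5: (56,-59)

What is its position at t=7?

(90,-102)

Successive displacements: (+6,-5), (+8,-8), (+10,-11), (+12,-14), (+14,-17) — each changes by (+2,-3).
step 6: (56,-59) + (+16,-20) → (72,-79)
step 7: (72,-79) + (+18,-23) → (90,-102)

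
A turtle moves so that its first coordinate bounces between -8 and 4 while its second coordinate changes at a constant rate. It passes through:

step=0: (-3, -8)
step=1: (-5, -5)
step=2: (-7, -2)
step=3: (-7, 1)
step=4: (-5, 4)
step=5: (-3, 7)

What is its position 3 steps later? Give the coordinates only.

The first coordinate travels 2 per step and bounces off the walls at -8 and 4.
  step 6: -3 → -1
  step 7: -1 → 1
  step 8: 1 → 3
The second coordinate changes by +3 each step: at step 8 it is 16.

(3, 16)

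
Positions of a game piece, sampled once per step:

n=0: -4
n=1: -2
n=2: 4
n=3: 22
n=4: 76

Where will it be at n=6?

724

The jumps are +2, +6, +18, +54 — a geometric progression with ratio 3.
step 5: 76 + 162 → 238
step 6: 238 + 486 → 724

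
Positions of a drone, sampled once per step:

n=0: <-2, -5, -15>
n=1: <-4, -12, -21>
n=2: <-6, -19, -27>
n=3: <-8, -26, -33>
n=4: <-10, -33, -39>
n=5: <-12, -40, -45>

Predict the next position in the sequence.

<-14, -47, -51>

Each step adds <-2, -7, -6> to the position.
step 6: <-12, -40, -45> + <-2, -7, -6> → <-14, -47, -51>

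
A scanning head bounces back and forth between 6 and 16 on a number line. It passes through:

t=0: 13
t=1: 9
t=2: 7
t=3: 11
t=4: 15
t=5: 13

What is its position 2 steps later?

The value reflects between 6 and 16, moving 4 per step.
  step 6: 13 → 9
  step 7: 9 → 7

7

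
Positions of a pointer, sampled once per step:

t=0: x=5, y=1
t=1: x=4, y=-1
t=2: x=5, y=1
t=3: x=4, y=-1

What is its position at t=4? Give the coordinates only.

x=5, y=1

The jumps are (-1, -2), (+1, +2), (-1, -2) — a geometric progression with ratio -1.
step 4: x=4, y=-1 + (+1, +2) → x=5, y=1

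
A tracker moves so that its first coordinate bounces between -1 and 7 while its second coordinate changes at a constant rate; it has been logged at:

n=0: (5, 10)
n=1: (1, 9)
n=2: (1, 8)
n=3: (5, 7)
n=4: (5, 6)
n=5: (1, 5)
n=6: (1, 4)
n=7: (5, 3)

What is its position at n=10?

(1, 0)

The first coordinate reflects between -1 and 7, moving 4 per step.
  step 8: 5 → 5
  step 9: 5 → 1
  step 10: 1 → 1
The second coordinate changes by -1 each step: at step 10 it is 0.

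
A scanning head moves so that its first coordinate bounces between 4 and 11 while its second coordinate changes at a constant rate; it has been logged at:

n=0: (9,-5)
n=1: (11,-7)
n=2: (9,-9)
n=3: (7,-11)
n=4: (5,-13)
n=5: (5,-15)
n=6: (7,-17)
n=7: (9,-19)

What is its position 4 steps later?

The first coordinate travels 2 per step and bounces off the walls at 4 and 11.
  step 8: 9 → 11
  step 9: 11 → 9
  step 10: 9 → 7
  step 11: 7 → 5
The second coordinate changes by -2 each step: at step 11 it is -27.

(5,-27)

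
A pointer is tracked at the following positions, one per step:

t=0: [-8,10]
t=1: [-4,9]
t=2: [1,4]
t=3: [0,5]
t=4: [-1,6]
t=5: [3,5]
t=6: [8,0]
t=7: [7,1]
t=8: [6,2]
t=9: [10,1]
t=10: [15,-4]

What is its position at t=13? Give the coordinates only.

Differencing gives [+4,-1], [+5,-5], [-1,+1], [-1,+1], [+4,-1], [+5,-5], [-1,+1], [-1,+1], [+4,-1], [+5,-5]. This is the pattern [+4,-1], [+5,-5], [-1,+1], [-1,+1] repeated.
step 11: apply [-1,+1] → [14,-3]
step 12: apply [-1,+1] → [13,-2]
step 13: apply [+4,-1] → [17,-3]

[17,-3]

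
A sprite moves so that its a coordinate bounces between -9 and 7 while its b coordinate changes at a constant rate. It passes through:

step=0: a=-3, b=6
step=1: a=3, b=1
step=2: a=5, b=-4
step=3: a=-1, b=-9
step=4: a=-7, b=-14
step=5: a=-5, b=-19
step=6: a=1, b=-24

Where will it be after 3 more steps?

The a coordinate travels 6 per step and bounces off the walls at -9 and 7.
  step 7: 1 → 7
  step 8: 7 → 1
  step 9: 1 → -5
The b coordinate changes by -5 each step: at step 9 it is -39.

a=-5, b=-39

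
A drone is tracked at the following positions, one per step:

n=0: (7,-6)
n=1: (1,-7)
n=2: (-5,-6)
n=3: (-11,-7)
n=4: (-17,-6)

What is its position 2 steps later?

(-29,-6)

First: linear, -6 per step → -29 at step 6.
Second: cycles through -6, -7 every 2 steps. Step 6 lands at position 0 of the cycle → -6.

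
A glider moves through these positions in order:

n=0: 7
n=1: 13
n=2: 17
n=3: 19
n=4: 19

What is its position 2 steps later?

First differences are +6, +4, +2, +0; their common second difference is -2 (constant acceleration).
step 5: 19 − 2 → 17
step 6: 17 − 4 → 13

13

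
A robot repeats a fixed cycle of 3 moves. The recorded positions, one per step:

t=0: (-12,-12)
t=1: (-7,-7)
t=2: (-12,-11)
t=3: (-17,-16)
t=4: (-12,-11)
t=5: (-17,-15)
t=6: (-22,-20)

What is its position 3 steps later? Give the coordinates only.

The moves between consecutive positions are (+5,+5), (-5,-4), (-5,-5), (+5,+5), (-5,-4), (-5,-5); they repeat the 3-cycle [(+5,+5), (-5,-4), (-5,-5)].
step 7: apply (+5,+5) → (-17,-15)
step 8: apply (-5,-4) → (-22,-19)
step 9: apply (-5,-5) → (-27,-24)

(-27,-24)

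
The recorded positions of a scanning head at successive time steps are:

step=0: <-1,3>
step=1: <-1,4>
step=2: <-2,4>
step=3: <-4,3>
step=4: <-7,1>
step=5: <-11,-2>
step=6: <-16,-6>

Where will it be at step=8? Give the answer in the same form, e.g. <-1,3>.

<-29,-17>

First differences are <+0,+1>, <-1,+0>, <-2,-1>, <-3,-2>, <-4,-3>, <-5,-4>; their common second difference is <-1,-1> (constant acceleration).
step 7: <-16,-6> + <-6,-5> → <-22,-11>
step 8: <-22,-11> + <-7,-6> → <-29,-17>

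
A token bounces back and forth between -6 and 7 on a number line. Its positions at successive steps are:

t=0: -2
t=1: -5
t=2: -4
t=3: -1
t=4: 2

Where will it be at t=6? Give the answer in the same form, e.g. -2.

6

The value travels 3 per step and bounces off the walls at -6 and 7.
  step 5: 2 → 5
  step 6: 5 → 6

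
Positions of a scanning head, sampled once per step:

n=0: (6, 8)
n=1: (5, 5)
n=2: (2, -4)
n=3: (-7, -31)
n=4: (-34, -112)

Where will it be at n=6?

(-358, -1084)

Step-to-step displacements: (-1, -3), (-3, -9), (-9, -27), (-27, -81); each is 3× the previous.
step 5: (-34, -112) + (-81, -243) → (-115, -355)
step 6: (-115, -355) + (-243, -729) → (-358, -1084)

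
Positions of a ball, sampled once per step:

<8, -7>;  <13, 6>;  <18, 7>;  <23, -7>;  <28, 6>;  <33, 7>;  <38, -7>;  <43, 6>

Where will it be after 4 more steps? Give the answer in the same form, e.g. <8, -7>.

First: linear, +5 per step → 63 at step 11.
Second: cycles through -7, 6, 7 every 3 steps. Step 11 lands at position 2 of the cycle → 7.

<63, 7>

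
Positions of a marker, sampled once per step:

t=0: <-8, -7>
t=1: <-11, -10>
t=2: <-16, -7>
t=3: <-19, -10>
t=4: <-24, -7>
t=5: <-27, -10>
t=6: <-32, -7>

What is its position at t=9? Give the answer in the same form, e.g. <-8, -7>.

<-43, -10>

Step-to-step displacements: <-3, -3>, <-5, +3>, <-3, -3>, <-5, +3>, <-3, -3>, <-5, +3> — a repeating cycle of length 2.
step 7: apply <-3, -3> → <-35, -10>
step 8: apply <-5, +3> → <-40, -7>
step 9: apply <-3, -3> → <-43, -10>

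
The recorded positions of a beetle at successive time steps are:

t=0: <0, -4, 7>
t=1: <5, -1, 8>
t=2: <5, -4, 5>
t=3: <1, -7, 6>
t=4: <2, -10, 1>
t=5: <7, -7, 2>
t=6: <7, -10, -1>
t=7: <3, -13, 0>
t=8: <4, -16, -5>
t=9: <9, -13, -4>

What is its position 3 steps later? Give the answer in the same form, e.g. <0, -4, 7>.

<6, -22, -11>

The moves between consecutive positions are <+5, +3, +1>, <+0, -3, -3>, <-4, -3, +1>, <+1, -3, -5>, <+5, +3, +1>, <+0, -3, -3>, <-4, -3, +1>, <+1, -3, -5>, <+5, +3, +1>; they repeat the 4-cycle [<+5, +3, +1>, <+0, -3, -3>, <-4, -3, +1>, <+1, -3, -5>].
step 10: apply <+0, -3, -3> → <9, -16, -7>
step 11: apply <-4, -3, +1> → <5, -19, -6>
step 12: apply <+1, -3, -5> → <6, -22, -11>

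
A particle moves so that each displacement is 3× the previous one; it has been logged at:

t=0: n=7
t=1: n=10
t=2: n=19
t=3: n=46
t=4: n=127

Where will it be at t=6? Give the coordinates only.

The jumps are +3, +9, +27, +81 — a geometric progression with ratio 3.
step 5: 127 + 243 → n=370
step 6: 370 + 729 → n=1099

n=1099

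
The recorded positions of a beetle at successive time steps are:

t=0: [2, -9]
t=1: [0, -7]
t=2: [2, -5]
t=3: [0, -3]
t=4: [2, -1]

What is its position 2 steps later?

[2, 3]

The first coordinate repeats the cycle [2, 0] with period 2; step 6 mod 2 = 0, giving 2.
The second coordinate changes by +2 each step, so at step 6 it is -9 + 6·(2) = 3.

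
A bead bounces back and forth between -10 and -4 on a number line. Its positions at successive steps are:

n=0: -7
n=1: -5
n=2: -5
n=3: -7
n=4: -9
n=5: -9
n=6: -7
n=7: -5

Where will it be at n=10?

-9

The value reflects between -10 and -4, moving 2 per step.
  step 8: -5 → -5
  step 9: -5 → -7
  step 10: -7 → -9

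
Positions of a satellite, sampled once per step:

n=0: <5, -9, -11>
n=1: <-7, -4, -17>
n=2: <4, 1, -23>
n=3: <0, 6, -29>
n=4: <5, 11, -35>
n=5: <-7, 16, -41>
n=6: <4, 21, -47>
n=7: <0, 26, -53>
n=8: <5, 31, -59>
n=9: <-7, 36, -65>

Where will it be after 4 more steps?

<-7, 56, -89>

First: cycles through 5, -7, 4, 0 every 4 steps. Step 13 lands at position 1 of the cycle → -7.
Second: linear, +5 per step → 56 at step 13.
Third: linear, -6 per step → -89 at step 13.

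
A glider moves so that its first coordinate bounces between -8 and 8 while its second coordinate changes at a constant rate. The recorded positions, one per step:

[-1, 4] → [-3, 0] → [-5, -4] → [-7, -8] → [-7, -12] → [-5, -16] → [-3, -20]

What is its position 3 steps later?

[3, -32]

The first coordinate reflects between -8 and 8, moving 2 per step.
  step 7: -3 → -1
  step 8: -1 → 1
  step 9: 1 → 3
The second coordinate changes by -4 each step: at step 9 it is -32.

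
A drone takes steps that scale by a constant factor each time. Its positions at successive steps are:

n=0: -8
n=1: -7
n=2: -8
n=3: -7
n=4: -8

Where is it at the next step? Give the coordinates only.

-7

The jumps are +1, -1, +1, -1 — a geometric progression with ratio -1.
step 5: -8 + 1 → -7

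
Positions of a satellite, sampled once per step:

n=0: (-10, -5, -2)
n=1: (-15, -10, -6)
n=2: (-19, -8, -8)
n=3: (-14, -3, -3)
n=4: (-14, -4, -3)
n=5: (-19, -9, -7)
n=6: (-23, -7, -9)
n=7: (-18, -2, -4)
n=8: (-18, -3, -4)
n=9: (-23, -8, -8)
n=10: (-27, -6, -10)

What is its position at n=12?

Differencing gives (-5, -5, -4), (-4, +2, -2), (+5, +5, +5), (+0, -1, +0), (-5, -5, -4), (-4, +2, -2), (+5, +5, +5), (+0, -1, +0), (-5, -5, -4), (-4, +2, -2). This is the pattern (-5, -5, -4), (-4, +2, -2), (+5, +5, +5), (+0, -1, +0) repeated.
step 11: apply (+5, +5, +5) → (-22, -1, -5)
step 12: apply (+0, -1, +0) → (-22, -2, -5)

(-22, -2, -5)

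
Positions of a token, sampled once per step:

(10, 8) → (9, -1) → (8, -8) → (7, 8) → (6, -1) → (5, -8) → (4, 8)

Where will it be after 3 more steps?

The first coordinate changes by -1 each step, so at step 9 it is 10 + 9·(-1) = 1.
The second coordinate repeats the cycle [8, -1, -8] with period 3; step 9 mod 3 = 0, giving 8.

(1, 8)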